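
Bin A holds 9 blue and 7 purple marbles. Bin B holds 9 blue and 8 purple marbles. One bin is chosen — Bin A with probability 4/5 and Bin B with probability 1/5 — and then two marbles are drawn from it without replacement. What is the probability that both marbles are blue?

From Bin A: P(both blue) = (9/16)(8/15) = 3/10.
From Bin B: P(both blue) = (9/17)(8/16) = 9/34.
Total probability = (4/5)(3/10) + (1/5)(9/34) = 249/850.

249/850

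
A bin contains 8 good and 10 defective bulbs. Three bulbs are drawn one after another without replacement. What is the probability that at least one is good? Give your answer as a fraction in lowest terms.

P(no good) = 10/18 × 9/17 × 8/16 = 720/4896 = 5/34.
P(at least one) = 1 − 5/34 = 29/34.

29/34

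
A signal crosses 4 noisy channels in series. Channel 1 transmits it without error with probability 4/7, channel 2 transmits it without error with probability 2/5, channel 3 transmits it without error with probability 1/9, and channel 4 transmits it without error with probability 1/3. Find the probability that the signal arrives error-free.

Multiplying along the chain,
P = 4/7 × 2/5 × 1/9 × 1/3 = 8/945.

8/945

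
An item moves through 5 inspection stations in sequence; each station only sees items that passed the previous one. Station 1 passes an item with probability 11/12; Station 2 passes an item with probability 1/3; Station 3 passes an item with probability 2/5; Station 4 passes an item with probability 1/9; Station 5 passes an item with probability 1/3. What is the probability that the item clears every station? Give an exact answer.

11/2430

Each stage is reached only if all earlier stages succeed, so
P = 11/12 × 1/3 × 2/5 × 1/9 × 1/3 = 22/4860 = 11/2430.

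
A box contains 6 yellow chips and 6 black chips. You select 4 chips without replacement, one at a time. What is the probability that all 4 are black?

P = 6/12 × 5/11 × 4/10 × 3/9 = 360/11880 = 1/33.

1/33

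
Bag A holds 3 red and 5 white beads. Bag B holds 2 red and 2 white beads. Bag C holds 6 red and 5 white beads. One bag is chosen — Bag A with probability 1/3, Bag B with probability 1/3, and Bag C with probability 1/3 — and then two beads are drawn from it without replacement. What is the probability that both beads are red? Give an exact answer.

505/2772

From Bag A: P(both red) = (3/8)(2/7) = 3/28.
From Bag B: P(both red) = (2/4)(1/3) = 1/6.
From Bag C: P(both red) = (6/11)(5/10) = 3/11.
Total probability = (1/3)(3/28) + (1/3)(1/6) + (1/3)(3/11) = 505/2772.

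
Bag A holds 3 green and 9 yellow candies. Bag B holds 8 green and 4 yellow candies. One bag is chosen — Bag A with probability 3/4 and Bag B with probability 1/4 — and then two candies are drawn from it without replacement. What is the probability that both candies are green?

From Bag A: P(both green) = (3/12)(2/11) = 1/22.
From Bag B: P(both green) = (8/12)(7/11) = 14/33.
Total probability = (3/4)(1/22) + (1/4)(14/33) = 37/264.

37/264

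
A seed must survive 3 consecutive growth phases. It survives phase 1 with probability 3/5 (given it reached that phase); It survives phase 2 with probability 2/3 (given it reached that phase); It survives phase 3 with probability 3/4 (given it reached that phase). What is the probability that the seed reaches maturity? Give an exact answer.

The events are sequential, so multiply the conditional probabilities:
P = 3/5 × 2/3 × 3/4 = 18/60 = 3/10.

3/10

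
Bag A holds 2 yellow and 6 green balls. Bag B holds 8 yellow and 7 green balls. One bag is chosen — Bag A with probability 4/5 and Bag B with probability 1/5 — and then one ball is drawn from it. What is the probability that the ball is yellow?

23/75

From Bag A: P(yellow) = 2/8.
From Bag B: P(yellow) = 8/15.
Total probability = (4/5)(2/8) + (1/5)(8/15) = 23/75.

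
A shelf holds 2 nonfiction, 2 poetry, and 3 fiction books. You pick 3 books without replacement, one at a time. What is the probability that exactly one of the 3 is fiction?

One ordering (fiction drawn first) has probability 3/7 × 4/6 × 3/5 = 36/210 = 6/35.
There are C(3,1) = 3 such orderings, each equally likely, so P = 3 × 6/35 = 18/35.

18/35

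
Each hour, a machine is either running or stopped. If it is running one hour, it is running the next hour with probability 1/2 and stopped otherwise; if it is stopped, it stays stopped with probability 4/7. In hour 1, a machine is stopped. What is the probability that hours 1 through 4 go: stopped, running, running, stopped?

3/28

Hour 1 is given. For each transition, use the conditional probability from the current state:
P(running | stopped) = 3/7; P(running | running) = 1/2; P(stopped | running) = 1/2.
P = 3/7 × 1/2 × 1/2 = 3/28.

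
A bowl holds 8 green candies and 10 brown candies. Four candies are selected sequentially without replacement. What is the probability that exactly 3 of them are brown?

16/51

One ordering (brown drawn first) has probability 10/18 × 9/17 × 8/16 × 8/15 = 5760/73440 = 4/51.
There are C(4,3) = 4 such orderings, each equally likely, so P = 4 × 4/51 = 16/51.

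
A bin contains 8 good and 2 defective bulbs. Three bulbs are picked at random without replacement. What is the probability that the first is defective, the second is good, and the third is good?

7/45

Multiply the probability of each draw given the previous ones:
P = 2/10 × 8/9 × 7/8 = 112/720 = 7/45.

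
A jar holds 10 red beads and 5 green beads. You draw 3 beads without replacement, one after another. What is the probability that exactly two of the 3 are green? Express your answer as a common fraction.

One ordering (green drawn first) has probability 5/15 × 4/14 × 10/13 = 200/2730 = 20/273.
There are C(3,2) = 3 such orderings, each equally likely, so P = 3 × 20/273 = 20/91.

20/91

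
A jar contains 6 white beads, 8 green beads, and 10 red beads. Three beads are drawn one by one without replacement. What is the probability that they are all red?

P(all red) = 10/24 × 9/23 × 8/22 = 720/12144 = 15/253.

15/253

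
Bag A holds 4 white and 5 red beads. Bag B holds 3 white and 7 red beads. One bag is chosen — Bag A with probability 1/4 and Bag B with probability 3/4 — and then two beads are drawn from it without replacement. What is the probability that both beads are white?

11/120

From Bag A: P(both white) = (4/9)(3/8) = 1/6.
From Bag B: P(both white) = (3/10)(2/9) = 1/15.
Total probability = (1/4)(1/6) + (3/4)(1/15) = 11/120.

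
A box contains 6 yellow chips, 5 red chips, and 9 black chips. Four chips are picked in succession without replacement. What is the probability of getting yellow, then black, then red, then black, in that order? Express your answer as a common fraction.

Chain rule:
P = 6/20 × 9/19 × 5/18 × 8/17 = 2160/116280 = 6/323.

6/323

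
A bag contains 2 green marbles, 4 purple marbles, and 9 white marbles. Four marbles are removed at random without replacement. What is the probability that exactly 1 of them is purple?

44/91

One ordering (purple drawn first) has probability 4/15 × 11/14 × 10/13 × 9/12 = 3960/32760 = 11/91.
There are C(4,1) = 4 such orderings, each equally likely, so P = 4 × 11/91 = 44/91.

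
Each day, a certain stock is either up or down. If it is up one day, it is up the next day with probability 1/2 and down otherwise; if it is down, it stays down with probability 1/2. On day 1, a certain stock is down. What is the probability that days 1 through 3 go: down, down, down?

1/4

Day 1 is given. For each transition, use the conditional probability from the current state:
P(down | down) = 1/2; P(down | down) = 1/2.
P = 1/2 × 1/2 = 1/4.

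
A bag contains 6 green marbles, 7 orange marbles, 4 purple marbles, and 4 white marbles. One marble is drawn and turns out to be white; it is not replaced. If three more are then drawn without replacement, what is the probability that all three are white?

After the first draw, 3 of the remaining 20 marbles are white.
P = 3/20 × 2/19 × 1/18 = 6/6840 = 1/1140.

1/1140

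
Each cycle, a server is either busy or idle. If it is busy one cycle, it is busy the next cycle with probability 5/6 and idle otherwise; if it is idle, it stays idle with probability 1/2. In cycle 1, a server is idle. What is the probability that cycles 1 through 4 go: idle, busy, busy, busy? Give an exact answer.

Cycle 1 is given. For each transition, use the conditional probability from the current state:
P(busy | idle) = 1/2; P(busy | busy) = 5/6; P(busy | busy) = 5/6.
P = 1/2 × 5/6 × 5/6 = 25/72.

25/72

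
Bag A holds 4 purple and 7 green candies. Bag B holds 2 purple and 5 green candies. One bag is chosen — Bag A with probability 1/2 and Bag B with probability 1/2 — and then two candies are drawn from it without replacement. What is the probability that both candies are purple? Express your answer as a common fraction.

From Bag A: P(both purple) = (4/11)(3/10) = 6/55.
From Bag B: P(both purple) = (2/7)(1/6) = 1/21.
Total probability = (1/2)(6/55) + (1/2)(1/21) = 181/2310.

181/2310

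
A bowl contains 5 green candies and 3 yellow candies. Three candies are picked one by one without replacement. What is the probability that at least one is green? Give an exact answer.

55/56

P(no green) = 3/8 × 2/7 × 1/6 = 6/336 = 1/56.
P(at least one) = 1 − 1/56 = 55/56.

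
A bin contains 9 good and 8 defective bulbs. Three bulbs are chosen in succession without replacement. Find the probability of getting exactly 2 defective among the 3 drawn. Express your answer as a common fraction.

63/170

One ordering (defective drawn first) has probability 8/17 × 7/16 × 9/15 = 504/4080 = 21/170.
There are C(3,2) = 3 such orderings, each equally likely, so P = 3 × 21/170 = 63/170.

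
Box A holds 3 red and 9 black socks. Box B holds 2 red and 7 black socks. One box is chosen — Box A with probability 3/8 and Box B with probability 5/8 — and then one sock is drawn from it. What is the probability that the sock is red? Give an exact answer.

From Box A: P(red) = 3/12.
From Box B: P(red) = 2/9.
Total probability = (3/8)(3/12) + (5/8)(2/9) = 67/288.

67/288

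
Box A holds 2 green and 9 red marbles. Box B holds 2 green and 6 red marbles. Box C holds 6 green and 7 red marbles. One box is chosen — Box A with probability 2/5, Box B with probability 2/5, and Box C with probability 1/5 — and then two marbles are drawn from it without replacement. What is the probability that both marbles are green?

1502/25025

From Box A: P(both green) = (2/11)(1/10) = 1/55.
From Box B: P(both green) = (2/8)(1/7) = 1/28.
From Box C: P(both green) = (6/13)(5/12) = 5/26.
Total probability = (2/5)(1/55) + (2/5)(1/28) + (1/5)(5/26) = 1502/25025.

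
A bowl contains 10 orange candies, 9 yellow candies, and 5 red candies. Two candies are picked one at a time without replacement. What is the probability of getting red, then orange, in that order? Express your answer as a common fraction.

25/276

Each draw changes the counts, so multiply the conditional probabilities along the sequence:
P = 5/24 × 10/23 = 50/552 = 25/276.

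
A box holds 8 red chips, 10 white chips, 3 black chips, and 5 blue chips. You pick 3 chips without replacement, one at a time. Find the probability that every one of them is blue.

1/260

P = 5/26 × 4/25 × 3/24 = 60/15600 = 1/260.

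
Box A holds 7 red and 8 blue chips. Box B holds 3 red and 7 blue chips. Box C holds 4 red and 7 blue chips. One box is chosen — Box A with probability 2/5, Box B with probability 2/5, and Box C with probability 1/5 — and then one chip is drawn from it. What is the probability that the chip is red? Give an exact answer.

From Box A: P(red) = 7/15.
From Box B: P(red) = 3/10.
From Box C: P(red) = 4/11.
Total probability = (2/5)(7/15) + (2/5)(3/10) + (1/5)(4/11) = 313/825.

313/825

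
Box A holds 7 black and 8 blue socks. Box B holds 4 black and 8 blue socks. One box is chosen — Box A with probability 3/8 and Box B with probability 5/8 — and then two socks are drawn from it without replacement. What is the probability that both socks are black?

29/220

From Box A: P(both black) = (7/15)(6/14) = 1/5.
From Box B: P(both black) = (4/12)(3/11) = 1/11.
Total probability = (3/8)(1/5) + (5/8)(1/11) = 29/220.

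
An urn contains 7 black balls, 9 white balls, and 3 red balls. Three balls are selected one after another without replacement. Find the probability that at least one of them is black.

749/969

P(no black) = 12/19 × 11/18 × 10/17 = 1320/5814 = 220/969.
P(at least one) = 1 − 220/969 = 749/969.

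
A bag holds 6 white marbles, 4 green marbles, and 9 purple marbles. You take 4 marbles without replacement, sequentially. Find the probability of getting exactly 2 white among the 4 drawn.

195/646

One ordering (white drawn first) has probability 6/19 × 5/18 × 13/17 × 12/16 = 4680/93024 = 65/1292.
There are C(4,2) = 6 such orderings, each equally likely, so P = 6 × 65/1292 = 195/646.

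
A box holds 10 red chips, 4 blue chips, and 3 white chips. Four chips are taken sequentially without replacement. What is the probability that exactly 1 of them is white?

One ordering (white drawn first) has probability 3/17 × 14/16 × 13/15 × 12/14 = 6552/57120 = 39/340.
There are C(4,1) = 4 such orderings, each equally likely, so P = 4 × 39/340 = 39/85.

39/85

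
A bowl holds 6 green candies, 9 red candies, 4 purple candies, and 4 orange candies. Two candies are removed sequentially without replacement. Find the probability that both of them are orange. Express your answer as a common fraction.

P(all orange) = 4/23 × 3/22 = 12/506 = 6/253.

6/253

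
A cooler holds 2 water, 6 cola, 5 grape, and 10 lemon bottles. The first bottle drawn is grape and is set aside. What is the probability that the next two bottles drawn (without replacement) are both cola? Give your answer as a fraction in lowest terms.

5/77

After the first draw, 6 of the remaining 22 bottles are cola.
P = 6/22 × 5/21 = 30/462 = 5/77.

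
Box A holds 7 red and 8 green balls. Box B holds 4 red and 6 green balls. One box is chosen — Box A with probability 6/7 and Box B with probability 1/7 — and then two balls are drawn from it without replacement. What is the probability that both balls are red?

4/21

From Box A: P(both red) = (7/15)(6/14) = 1/5.
From Box B: P(both red) = (4/10)(3/9) = 2/15.
Total probability = (6/7)(1/5) + (1/7)(2/15) = 4/21.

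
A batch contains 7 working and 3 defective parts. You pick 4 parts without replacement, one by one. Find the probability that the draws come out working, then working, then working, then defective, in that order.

1/8

Each draw changes the counts, so multiply the conditional probabilities along the sequence:
P = 7/10 × 6/9 × 5/8 × 3/7 = 630/5040 = 1/8.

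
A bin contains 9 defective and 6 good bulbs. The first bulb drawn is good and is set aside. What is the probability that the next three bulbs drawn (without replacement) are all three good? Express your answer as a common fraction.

5/182

After the first draw, 5 of the remaining 14 bulbs are good.
P = 5/14 × 4/13 × 3/12 = 60/2184 = 5/182.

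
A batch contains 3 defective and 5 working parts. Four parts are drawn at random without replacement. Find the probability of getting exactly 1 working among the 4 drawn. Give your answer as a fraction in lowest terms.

One ordering (working drawn first) has probability 5/8 × 3/7 × 2/6 × 1/5 = 30/1680 = 1/56.
There are C(4,1) = 4 such orderings, each equally likely, so P = 4 × 1/56 = 1/14.

1/14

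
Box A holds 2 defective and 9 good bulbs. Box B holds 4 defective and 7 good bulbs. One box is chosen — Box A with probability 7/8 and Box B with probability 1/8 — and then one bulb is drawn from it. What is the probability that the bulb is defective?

From Box A: P(defective) = 2/11.
From Box B: P(defective) = 4/11.
Total probability = (7/8)(2/11) + (1/8)(4/11) = 9/44.

9/44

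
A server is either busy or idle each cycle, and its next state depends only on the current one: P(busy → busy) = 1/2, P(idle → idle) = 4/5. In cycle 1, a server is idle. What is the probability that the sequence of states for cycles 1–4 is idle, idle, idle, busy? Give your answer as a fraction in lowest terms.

16/125

Cycle 1 is given. For each transition, use the conditional probability from the current state:
P(idle | idle) = 4/5; P(idle | idle) = 4/5; P(busy | idle) = 1/5.
P = 4/5 × 4/5 × 1/5 = 16/125.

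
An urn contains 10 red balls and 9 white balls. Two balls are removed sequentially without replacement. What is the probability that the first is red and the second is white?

5/19

Each draw changes the counts, so multiply the conditional probabilities along the sequence:
P = 10/19 × 9/18 = 90/342 = 5/19.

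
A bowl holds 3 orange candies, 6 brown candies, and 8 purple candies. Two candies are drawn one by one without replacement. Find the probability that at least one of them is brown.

81/136

P(no brown) = 11/17 × 10/16 = 110/272 = 55/136.
P(at least one) = 1 − 55/136 = 81/136.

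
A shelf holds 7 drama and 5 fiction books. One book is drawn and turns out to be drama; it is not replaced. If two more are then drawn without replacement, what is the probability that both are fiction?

2/11

With the first book removed, 5 fiction remain out of 11.
P = 5/11 × 4/10 = 20/110 = 2/11.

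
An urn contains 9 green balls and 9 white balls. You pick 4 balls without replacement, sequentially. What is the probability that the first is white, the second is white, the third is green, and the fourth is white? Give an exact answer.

Multiply the probability of each draw given the previous ones:
P = 9/18 × 8/17 × 9/16 × 7/15 = 4536/73440 = 21/340.

21/340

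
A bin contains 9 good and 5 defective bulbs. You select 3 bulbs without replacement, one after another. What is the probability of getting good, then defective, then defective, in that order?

Each draw changes the counts, so multiply the conditional probabilities along the sequence:
P = 9/14 × 5/13 × 4/12 = 180/2184 = 15/182.

15/182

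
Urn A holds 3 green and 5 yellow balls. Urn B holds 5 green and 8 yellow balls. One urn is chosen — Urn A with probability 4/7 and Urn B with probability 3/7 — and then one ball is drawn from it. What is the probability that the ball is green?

69/182

From Urn A: P(green) = 3/8.
From Urn B: P(green) = 5/13.
Total probability = (4/7)(3/8) + (3/7)(5/13) = 69/182.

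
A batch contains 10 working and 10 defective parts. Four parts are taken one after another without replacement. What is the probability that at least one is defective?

309/323

P(no defective) = 10/20 × 9/19 × 8/18 × 7/17 = 5040/116280 = 14/323.
P(at least one) = 1 − 14/323 = 309/323.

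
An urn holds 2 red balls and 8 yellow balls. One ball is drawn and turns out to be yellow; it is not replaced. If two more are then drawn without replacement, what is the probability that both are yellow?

With the first ball removed, 7 yellow remain out of 9.
P = 7/9 × 6/8 = 42/72 = 7/12.

7/12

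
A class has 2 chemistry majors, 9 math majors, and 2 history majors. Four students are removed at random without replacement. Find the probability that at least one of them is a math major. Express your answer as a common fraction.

714/715

P(no math majors) = 4/13 × 3/12 × 2/11 × 1/10 = 24/17160 = 1/715.
P(at least one) = 1 − 1/715 = 714/715.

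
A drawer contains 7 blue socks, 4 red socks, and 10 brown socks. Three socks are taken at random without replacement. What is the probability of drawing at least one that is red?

65/133

P(no red) = 17/21 × 16/20 × 15/19 = 4080/7980 = 68/133.
P(at least one) = 1 − 68/133 = 65/133.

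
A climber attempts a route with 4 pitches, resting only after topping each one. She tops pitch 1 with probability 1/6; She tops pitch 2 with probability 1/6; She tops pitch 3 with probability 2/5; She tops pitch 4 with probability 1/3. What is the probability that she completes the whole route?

Multiplying along the chain,
P = 1/6 × 1/6 × 2/5 × 1/3 = 2/540 = 1/270.

1/270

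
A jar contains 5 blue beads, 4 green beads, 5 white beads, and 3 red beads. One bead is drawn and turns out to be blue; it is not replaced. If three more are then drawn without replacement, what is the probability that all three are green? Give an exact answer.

After the first draw, 4 of the remaining 16 beads are green.
P = 4/16 × 3/15 × 2/14 = 24/3360 = 1/140.

1/140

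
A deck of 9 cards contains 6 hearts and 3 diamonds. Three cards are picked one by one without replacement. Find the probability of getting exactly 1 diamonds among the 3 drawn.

15/28

One ordering (a diamond drawn first) has probability 3/9 × 6/8 × 5/7 = 90/504 = 5/28.
There are C(3,1) = 3 such orderings, each equally likely, so P = 3 × 5/28 = 15/28.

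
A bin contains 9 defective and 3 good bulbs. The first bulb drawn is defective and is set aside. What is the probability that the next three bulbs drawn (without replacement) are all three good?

With the first bulb removed, 3 good remain out of 11.
P = 3/11 × 2/10 × 1/9 = 6/990 = 1/165.

1/165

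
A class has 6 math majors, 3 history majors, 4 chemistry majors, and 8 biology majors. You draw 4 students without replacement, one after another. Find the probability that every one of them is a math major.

P = 6/21 × 5/20 × 4/19 × 3/18 = 360/143640 = 1/399.

1/399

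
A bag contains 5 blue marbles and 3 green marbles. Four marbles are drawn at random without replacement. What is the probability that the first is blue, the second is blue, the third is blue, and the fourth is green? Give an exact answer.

Chain rule:
P = 5/8 × 4/7 × 3/6 × 3/5 = 180/1680 = 3/28.

3/28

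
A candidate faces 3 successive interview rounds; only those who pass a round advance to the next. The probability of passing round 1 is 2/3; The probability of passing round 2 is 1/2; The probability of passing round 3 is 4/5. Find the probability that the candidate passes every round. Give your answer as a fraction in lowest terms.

4/15

Multiplying along the chain,
P = 2/3 × 1/2 × 4/5 = 8/30 = 4/15.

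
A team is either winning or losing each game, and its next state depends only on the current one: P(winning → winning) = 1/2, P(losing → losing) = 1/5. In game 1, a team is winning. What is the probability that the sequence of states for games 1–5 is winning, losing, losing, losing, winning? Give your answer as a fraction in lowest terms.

Game 1 is given. For each transition, use the conditional probability from the current state:
P(losing | winning) = 1/2; P(losing | losing) = 1/5; P(losing | losing) = 1/5; P(winning | losing) = 4/5.
P = 1/2 × 1/5 × 1/5 × 4/5 = 4/250 = 2/125.

2/125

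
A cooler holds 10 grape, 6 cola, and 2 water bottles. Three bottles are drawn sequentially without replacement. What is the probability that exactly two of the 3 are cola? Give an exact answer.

15/68

One ordering (cola drawn first) has probability 6/18 × 5/17 × 12/16 = 360/4896 = 5/68.
There are C(3,2) = 3 such orderings, each equally likely, so P = 3 × 5/68 = 15/68.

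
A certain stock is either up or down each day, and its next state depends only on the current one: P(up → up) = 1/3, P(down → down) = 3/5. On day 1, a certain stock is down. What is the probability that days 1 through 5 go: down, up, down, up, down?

16/225

Day 1 is given. For each transition, use the conditional probability from the current state:
P(up | down) = 2/5; P(down | up) = 2/3; P(up | down) = 2/5; P(down | up) = 2/3.
P = 2/5 × 2/3 × 2/5 × 2/3 = 16/225.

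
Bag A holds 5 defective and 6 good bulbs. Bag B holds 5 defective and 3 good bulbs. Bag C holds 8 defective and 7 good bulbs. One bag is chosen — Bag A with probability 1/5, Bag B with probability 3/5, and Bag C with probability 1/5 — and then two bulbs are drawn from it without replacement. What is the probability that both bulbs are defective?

From Bag A: P(both defective) = (5/11)(4/10) = 2/11.
From Bag B: P(both defective) = (5/8)(4/7) = 5/14.
From Bag C: P(both defective) = (8/15)(7/14) = 4/15.
Total probability = (1/5)(2/11) + (3/5)(5/14) + (1/5)(4/15) = 3511/11550.

3511/11550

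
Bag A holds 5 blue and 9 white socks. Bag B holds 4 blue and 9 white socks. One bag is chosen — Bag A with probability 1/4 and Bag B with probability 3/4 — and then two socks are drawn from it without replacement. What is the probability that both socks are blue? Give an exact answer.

31/364

From Bag A: P(both blue) = (5/14)(4/13) = 10/91.
From Bag B: P(both blue) = (4/13)(3/12) = 1/13.
Total probability = (1/4)(10/91) + (3/4)(1/13) = 31/364.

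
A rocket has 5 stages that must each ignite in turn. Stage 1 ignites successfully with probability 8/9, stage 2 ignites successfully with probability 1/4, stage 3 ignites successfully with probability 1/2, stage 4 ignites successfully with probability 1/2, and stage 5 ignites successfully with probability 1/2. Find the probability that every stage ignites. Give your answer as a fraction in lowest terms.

1/36

Each stage is reached only if all earlier stages succeed, so
P = 8/9 × 1/4 × 1/2 × 1/2 × 1/2 = 8/288 = 1/36.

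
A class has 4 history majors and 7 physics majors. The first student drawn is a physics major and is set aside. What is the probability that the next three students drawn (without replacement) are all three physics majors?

After the first draw, 6 of the remaining 10 students are physics majors.
P = 6/10 × 5/9 × 4/8 = 120/720 = 1/6.

1/6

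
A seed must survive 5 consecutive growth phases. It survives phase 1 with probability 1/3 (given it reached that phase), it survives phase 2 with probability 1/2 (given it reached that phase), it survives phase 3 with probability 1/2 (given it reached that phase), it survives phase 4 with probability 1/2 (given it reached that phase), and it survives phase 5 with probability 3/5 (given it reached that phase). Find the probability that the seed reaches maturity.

Each stage is reached only if all earlier stages succeed, so
P = 1/3 × 1/2 × 1/2 × 1/2 × 3/5 = 3/120 = 1/40.

1/40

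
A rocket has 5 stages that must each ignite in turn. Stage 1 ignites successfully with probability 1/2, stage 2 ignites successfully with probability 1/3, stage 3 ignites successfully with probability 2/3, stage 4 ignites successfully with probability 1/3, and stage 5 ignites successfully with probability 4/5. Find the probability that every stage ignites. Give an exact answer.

Each stage is reached only if all earlier stages succeed, so
P = 1/2 × 1/3 × 2/3 × 1/3 × 4/5 = 8/270 = 4/135.

4/135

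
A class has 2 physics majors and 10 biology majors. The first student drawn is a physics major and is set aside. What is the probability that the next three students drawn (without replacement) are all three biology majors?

With the first student removed, 10 biology majors remain out of 11.
P = 10/11 × 9/10 × 8/9 = 720/990 = 8/11.

8/11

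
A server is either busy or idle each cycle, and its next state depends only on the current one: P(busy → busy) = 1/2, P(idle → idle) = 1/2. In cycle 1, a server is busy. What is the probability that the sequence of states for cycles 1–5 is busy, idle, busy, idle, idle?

1/16

Cycle 1 is given. For each transition, use the conditional probability from the current state:
P(idle | busy) = 1/2; P(busy | idle) = 1/2; P(idle | busy) = 1/2; P(idle | idle) = 1/2.
P = 1/2 × 1/2 × 1/2 × 1/2 = 1/16.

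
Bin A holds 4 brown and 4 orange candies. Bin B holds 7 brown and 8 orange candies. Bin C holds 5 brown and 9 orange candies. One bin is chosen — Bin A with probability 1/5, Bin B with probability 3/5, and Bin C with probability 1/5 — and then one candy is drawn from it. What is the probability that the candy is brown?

79/175

From Bin A: P(brown) = 4/8.
From Bin B: P(brown) = 7/15.
From Bin C: P(brown) = 5/14.
Total probability = (1/5)(4/8) + (3/5)(7/15) + (1/5)(5/14) = 79/175.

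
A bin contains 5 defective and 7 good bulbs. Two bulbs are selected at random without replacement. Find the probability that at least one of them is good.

28/33

P(no good) = 5/12 × 4/11 = 20/132 = 5/33.
P(at least one) = 1 − 5/33 = 28/33.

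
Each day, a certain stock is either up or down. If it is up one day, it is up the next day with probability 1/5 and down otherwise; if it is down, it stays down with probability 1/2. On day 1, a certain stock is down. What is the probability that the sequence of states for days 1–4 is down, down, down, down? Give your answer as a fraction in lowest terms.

1/8

Day 1 is given. For each transition, use the conditional probability from the current state:
P(down | down) = 1/2; P(down | down) = 1/2; P(down | down) = 1/2.
P = 1/2 × 1/2 × 1/2 = 1/8.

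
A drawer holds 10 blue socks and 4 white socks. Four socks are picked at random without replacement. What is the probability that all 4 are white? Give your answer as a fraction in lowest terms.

P(every draw is white) = 4/14 × 3/13 × 2/12 × 1/11 = 24/24024 = 1/1001.

1/1001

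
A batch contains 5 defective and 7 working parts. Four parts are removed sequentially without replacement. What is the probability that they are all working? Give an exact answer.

P(every draw is working) = 7/12 × 6/11 × 5/10 × 4/9 = 840/11880 = 7/99.

7/99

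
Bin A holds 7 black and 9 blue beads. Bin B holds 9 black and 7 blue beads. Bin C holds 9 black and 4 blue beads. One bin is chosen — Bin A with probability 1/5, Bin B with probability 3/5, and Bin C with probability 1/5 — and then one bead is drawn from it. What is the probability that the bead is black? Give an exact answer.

293/520

From Bin A: P(black) = 7/16.
From Bin B: P(black) = 9/16.
From Bin C: P(black) = 9/13.
Total probability = (1/5)(7/16) + (3/5)(9/16) + (1/5)(9/13) = 293/520.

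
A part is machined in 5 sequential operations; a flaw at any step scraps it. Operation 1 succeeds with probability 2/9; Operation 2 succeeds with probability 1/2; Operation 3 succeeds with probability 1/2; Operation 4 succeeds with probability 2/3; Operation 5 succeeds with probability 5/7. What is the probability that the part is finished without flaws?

5/189

The events are sequential, so multiply the conditional probabilities:
P = 2/9 × 1/2 × 1/2 × 2/3 × 5/7 = 20/756 = 5/189.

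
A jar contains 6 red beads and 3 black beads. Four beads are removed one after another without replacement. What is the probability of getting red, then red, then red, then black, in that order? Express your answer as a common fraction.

Each draw changes the counts, so multiply the conditional probabilities along the sequence:
P = 6/9 × 5/8 × 4/7 × 3/6 = 360/3024 = 5/42.

5/42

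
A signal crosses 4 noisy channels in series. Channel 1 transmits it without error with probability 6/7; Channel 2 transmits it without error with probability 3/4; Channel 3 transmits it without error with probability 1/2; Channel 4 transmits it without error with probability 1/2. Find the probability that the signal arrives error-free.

9/56

Each stage is reached only if all earlier stages succeed, so
P = 6/7 × 3/4 × 1/2 × 1/2 = 18/112 = 9/56.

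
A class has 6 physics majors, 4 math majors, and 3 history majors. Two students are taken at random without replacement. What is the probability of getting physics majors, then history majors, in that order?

Chain rule:
P = 6/13 × 3/12 = 18/156 = 3/26.

3/26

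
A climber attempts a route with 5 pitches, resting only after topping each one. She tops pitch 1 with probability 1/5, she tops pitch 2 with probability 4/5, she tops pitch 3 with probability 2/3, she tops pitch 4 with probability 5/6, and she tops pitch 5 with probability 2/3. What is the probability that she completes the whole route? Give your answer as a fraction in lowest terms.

8/135

Each stage is reached only if all earlier stages succeed, so
P = 1/5 × 4/5 × 2/3 × 5/6 × 2/3 = 80/1350 = 8/135.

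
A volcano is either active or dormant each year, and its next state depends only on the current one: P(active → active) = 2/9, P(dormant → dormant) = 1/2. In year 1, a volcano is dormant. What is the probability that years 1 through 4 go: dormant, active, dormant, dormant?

Year 1 is given. For each transition, use the conditional probability from the current state:
P(active | dormant) = 1/2; P(dormant | active) = 7/9; P(dormant | dormant) = 1/2.
P = 1/2 × 7/9 × 1/2 = 7/36.

7/36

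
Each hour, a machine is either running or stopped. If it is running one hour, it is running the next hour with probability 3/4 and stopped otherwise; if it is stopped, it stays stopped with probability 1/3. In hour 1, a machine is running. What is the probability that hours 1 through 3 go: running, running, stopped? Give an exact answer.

Hour 1 is given. For each transition, use the conditional probability from the current state:
P(running | running) = 3/4; P(stopped | running) = 1/4.
P = 3/4 × 1/4 = 3/16.

3/16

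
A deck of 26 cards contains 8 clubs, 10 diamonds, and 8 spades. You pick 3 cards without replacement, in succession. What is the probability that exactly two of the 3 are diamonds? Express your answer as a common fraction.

18/65

One ordering (diamonds drawn first) has probability 10/26 × 9/25 × 16/24 = 1440/15600 = 6/65.
There are C(3,2) = 3 such orderings, each equally likely, so P = 3 × 6/65 = 18/65.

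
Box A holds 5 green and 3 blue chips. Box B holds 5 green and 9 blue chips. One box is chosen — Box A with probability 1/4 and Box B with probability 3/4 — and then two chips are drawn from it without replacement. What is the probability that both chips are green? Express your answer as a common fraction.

125/728

From Box A: P(both green) = (5/8)(4/7) = 5/14.
From Box B: P(both green) = (5/14)(4/13) = 10/91.
Total probability = (1/4)(5/14) + (3/4)(10/91) = 125/728.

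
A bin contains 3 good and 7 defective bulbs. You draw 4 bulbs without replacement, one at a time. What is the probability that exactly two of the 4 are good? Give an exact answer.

One ordering (good drawn first) has probability 3/10 × 2/9 × 7/8 × 6/7 = 252/5040 = 1/20.
There are C(4,2) = 6 such orderings, each equally likely, so P = 6 × 1/20 = 3/10.

3/10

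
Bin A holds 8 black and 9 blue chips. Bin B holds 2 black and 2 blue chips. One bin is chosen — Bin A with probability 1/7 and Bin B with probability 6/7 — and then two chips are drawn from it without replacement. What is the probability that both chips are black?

From Bin A: P(both black) = (8/17)(7/16) = 7/34.
From Bin B: P(both black) = (2/4)(1/3) = 1/6.
Total probability = (1/7)(7/34) + (6/7)(1/6) = 41/238.

41/238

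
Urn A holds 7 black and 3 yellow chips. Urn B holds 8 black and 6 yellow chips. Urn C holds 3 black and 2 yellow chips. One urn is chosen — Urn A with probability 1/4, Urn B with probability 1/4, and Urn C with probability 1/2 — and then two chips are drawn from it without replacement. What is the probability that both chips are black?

67/195

From Urn A: P(both black) = (7/10)(6/9) = 7/15.
From Urn B: P(both black) = (8/14)(7/13) = 4/13.
From Urn C: P(both black) = (3/5)(2/4) = 3/10.
Total probability = (1/4)(7/15) + (1/4)(4/13) + (1/2)(3/10) = 67/195.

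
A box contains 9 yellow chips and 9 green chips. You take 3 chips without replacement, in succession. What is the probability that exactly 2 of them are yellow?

27/68

One ordering (yellow drawn first) has probability 9/18 × 8/17 × 9/16 = 648/4896 = 9/68.
There are C(3,2) = 3 such orderings, each equally likely, so P = 3 × 9/68 = 27/68.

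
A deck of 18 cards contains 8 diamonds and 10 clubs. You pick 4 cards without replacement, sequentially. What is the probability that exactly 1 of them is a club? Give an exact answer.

28/153

One ordering (a club drawn first) has probability 10/18 × 8/17 × 7/16 × 6/15 = 3360/73440 = 7/153.
There are C(4,1) = 4 such orderings, each equally likely, so P = 4 × 7/153 = 28/153.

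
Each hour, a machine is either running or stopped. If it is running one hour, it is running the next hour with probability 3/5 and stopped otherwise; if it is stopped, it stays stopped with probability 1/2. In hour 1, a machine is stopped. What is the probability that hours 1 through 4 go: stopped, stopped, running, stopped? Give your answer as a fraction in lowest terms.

1/10

Hour 1 is given. For each transition, use the conditional probability from the current state:
P(stopped | stopped) = 1/2; P(running | stopped) = 1/2; P(stopped | running) = 2/5.
P = 1/2 × 1/2 × 2/5 = 2/20 = 1/10.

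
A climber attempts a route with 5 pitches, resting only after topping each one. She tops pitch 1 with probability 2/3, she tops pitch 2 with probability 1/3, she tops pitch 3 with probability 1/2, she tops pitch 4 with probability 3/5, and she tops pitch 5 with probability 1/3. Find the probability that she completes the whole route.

The events are sequential, so multiply the conditional probabilities:
P = 2/3 × 1/3 × 1/2 × 3/5 × 1/3 = 6/270 = 1/45.

1/45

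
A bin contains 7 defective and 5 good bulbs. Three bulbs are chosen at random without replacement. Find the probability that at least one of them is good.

37/44

P(no good) = 7/12 × 6/11 × 5/10 = 210/1320 = 7/44.
P(at least one) = 1 − 7/44 = 37/44.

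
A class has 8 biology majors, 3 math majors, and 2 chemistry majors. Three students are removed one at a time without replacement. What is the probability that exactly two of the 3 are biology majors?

70/143

One ordering (biology majors drawn first) has probability 8/13 × 7/12 × 5/11 = 280/1716 = 70/429.
There are C(3,2) = 3 such orderings, each equally likely, so P = 3 × 70/429 = 70/143.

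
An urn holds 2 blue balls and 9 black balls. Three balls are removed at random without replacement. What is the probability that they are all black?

P = 9/11 × 8/10 × 7/9 = 504/990 = 28/55.

28/55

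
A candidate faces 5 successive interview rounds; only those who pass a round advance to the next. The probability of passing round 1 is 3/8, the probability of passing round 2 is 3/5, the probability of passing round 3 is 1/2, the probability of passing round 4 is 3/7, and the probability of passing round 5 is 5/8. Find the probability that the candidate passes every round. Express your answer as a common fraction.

Each stage is reached only if all earlier stages succeed, so
P = 3/8 × 3/5 × 1/2 × 3/7 × 5/8 = 135/4480 = 27/896.

27/896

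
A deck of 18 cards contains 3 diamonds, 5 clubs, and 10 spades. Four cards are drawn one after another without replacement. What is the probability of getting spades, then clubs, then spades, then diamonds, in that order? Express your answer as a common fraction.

Chain rule:
P = 10/18 × 5/17 × 9/16 × 3/15 = 1350/73440 = 5/272.

5/272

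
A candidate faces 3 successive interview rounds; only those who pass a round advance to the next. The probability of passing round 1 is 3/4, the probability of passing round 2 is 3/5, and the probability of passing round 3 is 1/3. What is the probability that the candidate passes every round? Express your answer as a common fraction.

Each stage is reached only if all earlier stages succeed, so
P = 3/4 × 3/5 × 1/3 = 9/60 = 3/20.

3/20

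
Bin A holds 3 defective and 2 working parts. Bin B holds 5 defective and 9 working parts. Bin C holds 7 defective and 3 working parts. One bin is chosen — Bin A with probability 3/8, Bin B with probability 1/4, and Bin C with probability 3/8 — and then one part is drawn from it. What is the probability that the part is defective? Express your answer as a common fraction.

From Bin A: P(defective) = 3/5.
From Bin B: P(defective) = 5/14.
From Bin C: P(defective) = 7/10.
Total probability = (3/8)(3/5) + (1/4)(5/14) + (3/8)(7/10) = 323/560.

323/560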